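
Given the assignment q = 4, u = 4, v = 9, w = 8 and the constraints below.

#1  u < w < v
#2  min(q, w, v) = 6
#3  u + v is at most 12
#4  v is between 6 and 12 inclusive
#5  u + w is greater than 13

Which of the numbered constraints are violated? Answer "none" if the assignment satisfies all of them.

No — constraints 2, 3, 5 are not satisfied.

#1 values 4 < 8 < 9 — holds.
#2 min(4, 8, 9) = 4, not 6 — fails.
#3 u + v = 4 + 9 = 13; 13 > 12, bound 12 not met — fails.
#4 v = 9 lies in [6, 12] — holds.
#5 u + w = 4 + 8 = 12; 12 ≤ 13, bound 13 not met — fails.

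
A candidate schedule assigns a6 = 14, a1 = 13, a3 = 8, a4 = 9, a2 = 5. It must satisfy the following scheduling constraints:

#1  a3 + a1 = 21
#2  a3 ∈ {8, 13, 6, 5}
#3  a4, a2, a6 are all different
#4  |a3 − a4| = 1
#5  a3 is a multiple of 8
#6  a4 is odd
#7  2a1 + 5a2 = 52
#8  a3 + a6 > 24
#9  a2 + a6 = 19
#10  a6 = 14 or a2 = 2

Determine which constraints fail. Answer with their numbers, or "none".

#1 a3 + a1 = 8 + 13 = 21 — OK.
#2 a3 = 8 is in {8, 13, 6, 5} — OK.
#3 values 9, 5, 14 are pairwise distinct — OK.
#4 |8 − 9| = 1 — OK.
#5 8 / 8 = 1, so 8 divides 8 — OK.
#6 a4 = 9 is odd — OK.
#7 2a1 + 5a2 = 2(13) + 5(5) = 51, not 52 — violated.
#8 a3 + a6 = 8 + 14 = 22; 22 ≤ 24, bound 24 not met — violated.
#9 a2 + a6 = 5 + 14 = 19 — OK.
#10 a6 = 14 = 14 (first disjunct) — OK.

The assignment fails constraints 7 and 8.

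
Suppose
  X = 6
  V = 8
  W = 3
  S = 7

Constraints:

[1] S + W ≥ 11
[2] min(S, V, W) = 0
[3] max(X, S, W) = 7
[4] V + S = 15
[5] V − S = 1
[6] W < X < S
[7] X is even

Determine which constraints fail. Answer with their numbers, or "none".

[1] S + W = 7 + 3 = 10; 10 < 11, bound 11 not met  ✗
[2] min(7, 8, 3) = 3, not 0  ✗
[3] max(6, 7, 3) = 7  ✓
[4] V + S = 8 + 7 = 15  ✓
[5] V − S = 8 − 7 = 1  ✓
[6] values 3 < 6 < 7  ✓
[7] X = 6 is even  ✓

The assignment fails constraints 1 and 2.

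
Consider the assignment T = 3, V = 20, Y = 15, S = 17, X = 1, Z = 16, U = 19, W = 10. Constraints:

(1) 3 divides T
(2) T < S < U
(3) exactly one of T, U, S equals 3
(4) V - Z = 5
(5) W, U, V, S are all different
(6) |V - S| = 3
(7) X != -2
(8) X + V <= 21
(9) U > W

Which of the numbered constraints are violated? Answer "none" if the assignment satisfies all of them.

No — constraint 4 is not satisfied.

(1) 3 / 3 = 1, so 3 divides 3  yes
(2) values 3 < 17 < 19  yes
(3) T=3, U=19, S=17; 1 of them equals 3  yes
(4) V - Z = 20 - 16 = 4, not 5  no
(5) values 10, 19, 20, 17 are pairwise distinct  yes
(6) |20 - 17| = 3  yes
(7) X = 1, and 1 ≠ -2  yes
(8) X + V = 1 + 20 = 21; 21 ≤ 21  yes
(9) U = 19, W = 10; 19 > 10  yes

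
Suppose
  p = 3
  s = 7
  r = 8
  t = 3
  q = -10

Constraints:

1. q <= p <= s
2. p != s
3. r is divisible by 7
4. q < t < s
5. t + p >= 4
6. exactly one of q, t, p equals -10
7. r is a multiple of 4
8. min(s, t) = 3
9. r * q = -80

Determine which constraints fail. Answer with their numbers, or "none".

1. values -10 <= 3 <= 7  OK
2. p = 3, s = 7; distinct  OK
3. 8 = 7*1 + 1, so 7 does not divide 8  FAIL
4. values -10 < 3 < 7  OK
5. t + p = 3 + 3 = 6; 6 ≥ 4  OK
6. q=-10, t=3, p=3; 1 of them equals -10  OK
7. 8 / 4 = 2, so 4 divides 8  OK
8. min(7, 3) = 3  OK
9. r * q = 8 * (-10) = -80  OK

Violated: 3.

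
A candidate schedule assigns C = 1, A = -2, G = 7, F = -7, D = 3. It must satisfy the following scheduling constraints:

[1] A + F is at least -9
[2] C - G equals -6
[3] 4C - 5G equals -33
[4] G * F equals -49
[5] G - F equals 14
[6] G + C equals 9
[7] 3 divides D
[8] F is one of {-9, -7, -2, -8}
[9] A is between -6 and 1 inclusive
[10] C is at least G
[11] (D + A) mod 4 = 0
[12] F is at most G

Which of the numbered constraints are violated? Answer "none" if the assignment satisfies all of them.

[1] A + F = -2 + (-7) = -9; -9 ≥ -9  ✔
[2] C - G = 1 - 7 = -6  ✔
[3] 4C - 5G = 4(1) - 5(7) = -31, not -33  ✘
[4] G * F = 7 * (-7) = -49  ✔
[5] G - F = 7 - (-7) = 14  ✔
[6] G + C = 7 + 1 = 8, not 9  ✘
[7] 3 / 3 = 1, so 3 divides 3  ✔
[8] F = -7 is in {-9, -7, -2, -8}  ✔
[9] A = -2 lies in [-6, 1]  ✔
[10] C = 1, G = 7; 1 < 7 (want ≥)  ✘
[11] D + A = 1; 1 mod 4 = 1, not 0  ✘
[12] F = -7, G = 7; -7 ≤ 7  ✔

The assignment fails constraints 3, 6, 10, 11.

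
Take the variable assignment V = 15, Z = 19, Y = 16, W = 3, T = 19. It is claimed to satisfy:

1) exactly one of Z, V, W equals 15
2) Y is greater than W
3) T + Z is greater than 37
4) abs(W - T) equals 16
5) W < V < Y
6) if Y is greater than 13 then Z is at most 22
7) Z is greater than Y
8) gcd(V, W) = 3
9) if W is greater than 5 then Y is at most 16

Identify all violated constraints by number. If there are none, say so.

1) Z=19, V=15, W=3; 1 of them equals 15 — holds.
2) Y = 16, W = 3; 16 > 3 — holds.
3) T + Z = 19 + 19 = 38; 38 > 37 — holds.
4) abs(3 - 19) = 16 — holds.
5) values 3 < 15 < 16 — holds.
6) Y = 16 > 13, so we need Z ≤ 22; Z = 19 ≤ 22 — holds.
7) Z = 19, Y = 16; 19 > 16 — holds.
8) gcd(15, 3) = 3 — holds.
9) W = 3, not > 5; antecedent false, conditional vacuously true — holds.

None — every constraint holds.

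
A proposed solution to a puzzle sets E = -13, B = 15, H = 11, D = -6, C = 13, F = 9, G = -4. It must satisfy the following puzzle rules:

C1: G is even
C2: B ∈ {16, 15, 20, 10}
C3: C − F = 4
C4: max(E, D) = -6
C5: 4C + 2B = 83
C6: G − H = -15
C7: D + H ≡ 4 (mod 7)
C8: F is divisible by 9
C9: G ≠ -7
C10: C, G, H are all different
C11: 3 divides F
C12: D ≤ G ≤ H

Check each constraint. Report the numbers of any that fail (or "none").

C1: G = -4 is even  true
C2: B = 15 is in {16, 15, 20, 10}  true
C3: C − F = 13 − 9 = 4  true
C4: max(-13, -6) = -6  true
C5: 4C + 2B = 4(13) + 2(15) = 82, not 83  false
C6: G − H = -4 − 11 = -15  true
C7: D + H = 5; 5 mod 7 = 5, not 4  false
C8: 9 / 9 = 1, so 9 divides 9  true
C9: G = -4, and -4 ≠ -7  true
C10: values 13, -4, 11 are pairwise distinct  true
C11: 9 / 3 = 3, so 3 divides 9  true
C12: values -6 ≤ -4 ≤ 11  true

Constraints 5, 7 do not hold.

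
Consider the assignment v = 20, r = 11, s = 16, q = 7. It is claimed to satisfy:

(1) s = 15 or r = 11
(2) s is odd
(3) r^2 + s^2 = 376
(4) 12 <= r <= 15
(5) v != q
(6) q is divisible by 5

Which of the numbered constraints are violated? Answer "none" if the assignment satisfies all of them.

The assignment fails constraints 2, 3, 4, and 6.

(1) s = 16 ≠ 15, but r = 11 = 11 (second disjunct)  yes
(2) s = 16 is even  no
(3) r^2 + s^2 = 11^2 + 16^2 = 121 + 256 = 377, not 376  no
(4) r = 11 is outside [12, 15]  no
(5) v = 20, q = 7; distinct  yes
(6) 7 = 5*1 + 2, so 5 does not divide 7  no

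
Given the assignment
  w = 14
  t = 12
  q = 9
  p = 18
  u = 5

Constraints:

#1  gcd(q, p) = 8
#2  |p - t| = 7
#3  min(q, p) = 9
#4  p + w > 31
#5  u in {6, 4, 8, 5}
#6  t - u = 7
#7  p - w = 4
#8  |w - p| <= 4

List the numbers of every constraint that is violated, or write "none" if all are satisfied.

#1 gcd(9, 18) = 9, not 8  ✘
#2 |18 - 12| = 6, not 7  ✘
#3 min(9, 18) = 9  ✔
#4 p + w = 18 + 14 = 32; 32 > 31  ✔
#5 u = 5 is in {6, 4, 8, 5}  ✔
#6 t - u = 12 - 5 = 7  ✔
#7 p - w = 18 - 14 = 4  ✔
#8 |14 - 18| = 4; 4 ≤ 4  ✔

The assignment fails constraints 1 and 2.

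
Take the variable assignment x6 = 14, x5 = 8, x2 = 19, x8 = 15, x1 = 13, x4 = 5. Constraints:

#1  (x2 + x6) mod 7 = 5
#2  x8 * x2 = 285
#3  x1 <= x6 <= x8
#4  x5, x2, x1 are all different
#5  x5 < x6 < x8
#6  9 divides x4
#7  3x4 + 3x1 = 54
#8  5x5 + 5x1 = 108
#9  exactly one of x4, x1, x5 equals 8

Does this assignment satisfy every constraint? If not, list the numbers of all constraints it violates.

#1 x2 + x6 = 33; 33 mod 7 = 5 — holds.
#2 x8 * x2 = 15 * 19 = 285 — holds.
#3 values 13 <= 14 <= 15 — holds.
#4 values 8, 19, 13 are pairwise distinct — holds.
#5 values 8 < 14 < 15 — holds.
#6 5 = 9*0 + 5, so 9 does not divide 5 — fails.
#7 3x4 + 3x1 = 3(5) + 3(13) = 54 — holds.
#8 5x5 + 5x1 = 5(8) + 5(13) = 105, not 108 — fails.
#9 x4=5, x1=13, x5=8; 1 of them equals 8 — holds.

Constraints 6, 8 are violated.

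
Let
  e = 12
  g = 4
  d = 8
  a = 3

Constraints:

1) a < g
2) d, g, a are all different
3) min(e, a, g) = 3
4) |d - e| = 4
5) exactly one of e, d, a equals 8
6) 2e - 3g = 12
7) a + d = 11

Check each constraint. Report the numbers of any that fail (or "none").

No violations.

1) a = 3, g = 4; 3 < 4 — holds.
2) values 8, 4, 3 are pairwise distinct — holds.
3) min(12, 3, 4) = 3 — holds.
4) |8 - 12| = 4 — holds.
5) e=12, d=8, a=3; 1 of them equals 8 — holds.
6) 2e - 3g = 2(12) - 3(4) = 12 — holds.
7) a + d = 3 + 8 = 11 — holds.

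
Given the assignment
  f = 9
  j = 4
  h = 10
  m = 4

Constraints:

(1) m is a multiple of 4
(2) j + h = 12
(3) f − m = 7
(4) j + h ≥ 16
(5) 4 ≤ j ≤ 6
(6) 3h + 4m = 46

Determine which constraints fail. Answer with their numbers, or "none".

(1) 4 / 4 = 1, so 4 divides 4  yes
(2) j + h = 4 + 10 = 14, not 12  no
(3) f − m = 9 − 4 = 5, not 7  no
(4) j + h = 4 + 10 = 14; 14 < 16, bound 16 not met  no
(5) j = 4 lies in [4, 6]  yes
(6) 3h + 4m = 3(10) + 4(4) = 46  yes

The assignment fails constraints 2, 3, and 4.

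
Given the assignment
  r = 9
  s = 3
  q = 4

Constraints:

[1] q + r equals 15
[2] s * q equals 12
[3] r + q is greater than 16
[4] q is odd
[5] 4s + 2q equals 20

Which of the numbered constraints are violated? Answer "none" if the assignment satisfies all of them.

No — constraints 1, 3, and 4 are not satisfied.

[1] q + r = 4 + 9 = 13, not 15 — does not hold.
[2] s * q = 3 * 4 = 12 — holds.
[3] r + q = 9 + 4 = 13; 13 ≤ 16, bound 16 not met — does not hold.
[4] q = 4 is even — does not hold.
[5] 4s + 2q = 4(3) + 2(4) = 20 — holds.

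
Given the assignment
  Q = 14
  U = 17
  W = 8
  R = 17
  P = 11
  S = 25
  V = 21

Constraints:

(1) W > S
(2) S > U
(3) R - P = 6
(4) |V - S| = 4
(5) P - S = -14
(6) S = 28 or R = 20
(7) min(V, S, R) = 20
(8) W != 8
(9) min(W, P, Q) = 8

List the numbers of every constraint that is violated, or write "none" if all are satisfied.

The assignment fails constraints 1, 6, 7, and 8.

(1) W = 8, S = 25; 8 ≤ 25 (want >) — does not hold.
(2) S = 25, U = 17; 25 > 17 — holds.
(3) R - P = 17 - 11 = 6 — holds.
(4) |21 - 25| = 4 — holds.
(5) P - S = 11 - 25 = -14 — holds.
(6) S = 25 ≠ 28 and R = 17 ≠ 20; both disjuncts false — does not hold.
(7) min(21, 25, 17) = 17, not 20 — does not hold.
(8) W = 8, but 8 is required to differ — does not hold.
(9) min(8, 11, 14) = 8 — holds.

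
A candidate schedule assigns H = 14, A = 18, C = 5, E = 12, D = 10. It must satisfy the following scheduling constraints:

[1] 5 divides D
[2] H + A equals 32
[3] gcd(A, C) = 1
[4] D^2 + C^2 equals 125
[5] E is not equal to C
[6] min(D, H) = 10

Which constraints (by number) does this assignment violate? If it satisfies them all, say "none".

[1] 10 / 5 = 2, so 5 divides 10  holds
[2] H + A = 14 + 18 = 32  holds
[3] gcd(18, 5) = 1  holds
[4] D^2 + C^2 = 10^2 + 5^2 = 100 + 25 = 125  holds
[5] E = 12, C = 5; distinct  holds
[6] min(10, 14) = 10  holds

All constraints are satisfied.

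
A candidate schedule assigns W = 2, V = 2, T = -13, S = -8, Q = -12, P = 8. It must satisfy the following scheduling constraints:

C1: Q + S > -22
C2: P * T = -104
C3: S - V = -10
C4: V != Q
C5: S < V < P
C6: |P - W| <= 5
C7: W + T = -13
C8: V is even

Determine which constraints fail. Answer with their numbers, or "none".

The assignment fails constraints 6 and 7.

C1: Q + S = -12 + (-8) = -20; -20 > -22  holds
C2: P * T = 8 * (-13) = -104  holds
C3: S - V = -8 - 2 = -10  holds
C4: V = 2, Q = -12; distinct  holds
C5: values -8 < 2 < 8  holds
C6: |8 - 2| = 6; 6 > 5, exceeds bound 5  fails
C7: W + T = 2 + (-13) = -11, not -13  fails
C8: V = 2 is even  holds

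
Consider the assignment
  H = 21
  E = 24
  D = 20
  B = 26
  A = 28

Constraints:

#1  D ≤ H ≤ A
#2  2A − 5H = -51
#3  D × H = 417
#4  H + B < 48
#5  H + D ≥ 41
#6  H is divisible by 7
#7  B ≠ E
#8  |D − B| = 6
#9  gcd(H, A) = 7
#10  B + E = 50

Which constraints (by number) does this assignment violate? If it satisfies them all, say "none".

#1 values 20 ≤ 21 ≤ 28 — holds.
#2 2A − 5H = 2(28) − 5(21) = -49, not -51 — fails.
#3 D × H = 20 × 21 = 420, not 417 — fails.
#4 H + B = 21 + 26 = 47; 47 < 48 — holds.
#5 H + D = 21 + 20 = 41; 41 ≥ 41 — holds.
#6 21 / 7 = 3, so 7 divides 21 — holds.
#7 B = 26, E = 24; distinct — holds.
#8 |20 − 26| = 6 — holds.
#9 gcd(21, 28) = 7 — holds.
#10 B + E = 26 + 24 = 50 — holds.

Constraints 2, 3 are violated.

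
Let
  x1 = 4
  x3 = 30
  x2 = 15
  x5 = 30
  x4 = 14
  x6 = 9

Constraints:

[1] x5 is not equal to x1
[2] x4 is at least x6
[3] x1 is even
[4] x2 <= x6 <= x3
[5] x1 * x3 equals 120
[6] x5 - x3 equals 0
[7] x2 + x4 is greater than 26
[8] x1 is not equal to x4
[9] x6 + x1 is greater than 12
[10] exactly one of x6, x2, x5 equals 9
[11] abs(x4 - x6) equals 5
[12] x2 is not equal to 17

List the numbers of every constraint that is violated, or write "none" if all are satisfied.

Violated: 4.

[1] x5 = 30, x1 = 4; distinct — holds.
[2] x4 = 14, x6 = 9; 14 ≥ 9 — holds.
[3] x1 = 4 is even — holds.
[4] values 15, 9, 30; x2 = 15 is not <= x6 = 9 — does not hold.
[5] x1 * x3 = 4 * 30 = 120 — holds.
[6] x5 - x3 = 30 - 30 = 0 — holds.
[7] x2 + x4 = 15 + 14 = 29; 29 > 26 — holds.
[8] x1 = 4, x4 = 14; distinct — holds.
[9] x6 + x1 = 9 + 4 = 13; 13 > 12 — holds.
[10] x6=9, x2=15, x5=30; 1 of them equals 9 — holds.
[11] abs(14 - 9) = 5 — holds.
[12] x2 = 15, and 15 ≠ 17 — holds.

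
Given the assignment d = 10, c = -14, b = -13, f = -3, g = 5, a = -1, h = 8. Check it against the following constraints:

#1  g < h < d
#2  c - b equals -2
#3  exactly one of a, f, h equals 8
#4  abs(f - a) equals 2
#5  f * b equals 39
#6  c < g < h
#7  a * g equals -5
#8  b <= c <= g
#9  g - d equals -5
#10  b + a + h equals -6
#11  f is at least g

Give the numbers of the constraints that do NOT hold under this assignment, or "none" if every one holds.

#1 values 5 < 8 < 10 — holds.
#2 c - b = -14 - (-13) = -1, not -2 — does not hold.
#3 a=-1, f=-3, h=8; 1 of them equals 8 — holds.
#4 abs(-3 - (-1)) = 2 — holds.
#5 f * b = -3 * (-13) = 39 — holds.
#6 values -14 < 5 < 8 — holds.
#7 a * g = -1 * 5 = -5 — holds.
#8 values -13, -14, 5; b = -13 is not <= c = -14 — does not hold.
#9 g - d = 5 - 10 = -5 — holds.
#10 b + a + h = -13 + (-1) + 8 = -6 — holds.
#11 f = -3, g = 5; -3 < 5 (want ≥) — does not hold.

No — constraints 2, 8, 11 are not satisfied.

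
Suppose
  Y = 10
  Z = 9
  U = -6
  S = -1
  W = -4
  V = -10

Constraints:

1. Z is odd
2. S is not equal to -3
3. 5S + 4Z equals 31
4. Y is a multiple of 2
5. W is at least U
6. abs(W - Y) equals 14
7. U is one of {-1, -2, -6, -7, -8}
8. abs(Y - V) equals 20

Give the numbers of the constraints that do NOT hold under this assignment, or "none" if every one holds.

1. Z = 9 is odd  holds
2. S = -1, and -1 ≠ -3  holds
3. 5S + 4Z = 5(-1) + 4(9) = 31  holds
4. 10 / 2 = 5, so 2 divides 10  holds
5. W = -4, U = -6; -4 ≥ -6  holds
6. abs(-4 - 10) = 14  holds
7. U = -6 is in {-1, -2, -6, -7, -8}  holds
8. abs(10 - (-10)) = 20  holds

Yes — all constraints hold.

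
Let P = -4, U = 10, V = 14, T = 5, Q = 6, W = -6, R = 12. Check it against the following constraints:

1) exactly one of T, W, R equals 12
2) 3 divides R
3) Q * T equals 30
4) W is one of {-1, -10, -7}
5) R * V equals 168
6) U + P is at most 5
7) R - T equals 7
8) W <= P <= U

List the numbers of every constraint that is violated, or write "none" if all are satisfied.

No — constraints 4 and 6 are not satisfied.

1) T=5, W=-6, R=12; 1 of them equals 12 — OK.
2) 12 / 3 = 4, so 3 divides 12 — OK.
3) Q * T = 6 * 5 = 30 — OK.
4) W = -6 is not in {-1, -10, -7} — violated.
5) R * V = 12 * 14 = 168 — OK.
6) U + P = 10 + (-4) = 6; 6 > 5, bound 5 not met — violated.
7) R - T = 12 - 5 = 7 — OK.
8) values -6 <= -4 <= 10 — OK.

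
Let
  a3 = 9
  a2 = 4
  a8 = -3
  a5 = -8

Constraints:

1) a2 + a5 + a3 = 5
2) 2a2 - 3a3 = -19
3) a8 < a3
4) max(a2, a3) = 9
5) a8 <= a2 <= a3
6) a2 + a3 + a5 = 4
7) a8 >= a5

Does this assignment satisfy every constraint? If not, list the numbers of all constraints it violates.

Violated: 6.

1) a2 + a5 + a3 = 4 + (-8) + 9 = 5 — holds.
2) 2a2 - 3a3 = 2(4) - 3(9) = -19 — holds.
3) a8 = -3, a3 = 9; -3 < 9 — holds.
4) max(4, 9) = 9 — holds.
5) values -3 <= 4 <= 9 — holds.
6) a2 + a3 + a5 = 4 + 9 + (-8) = 5, not 4 — does not hold.
7) a8 = -3, a5 = -8; -3 ≥ -8 — holds.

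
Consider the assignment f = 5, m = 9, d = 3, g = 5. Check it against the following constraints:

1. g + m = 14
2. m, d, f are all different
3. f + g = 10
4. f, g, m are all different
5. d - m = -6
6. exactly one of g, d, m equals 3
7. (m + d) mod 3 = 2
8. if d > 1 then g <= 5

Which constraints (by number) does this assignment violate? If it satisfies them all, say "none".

The assignment fails constraints 4, 7.

1. g + m = 5 + 9 = 14 — satisfied.
2. values 9, 3, 5 are pairwise distinct — satisfied.
3. f + g = 5 + 5 = 10 — satisfied.
4. f = g = 5, not all different — violated.
5. d - m = 3 - 9 = -6 — satisfied.
6. g=5, d=3, m=9; 1 of them equals 3 — satisfied.
7. m + d = 12; 12 mod 3 = 0, not 2 — violated.
8. d = 3 > 1, so we need g ≤ 5; g = 5 ≤ 5 — satisfied.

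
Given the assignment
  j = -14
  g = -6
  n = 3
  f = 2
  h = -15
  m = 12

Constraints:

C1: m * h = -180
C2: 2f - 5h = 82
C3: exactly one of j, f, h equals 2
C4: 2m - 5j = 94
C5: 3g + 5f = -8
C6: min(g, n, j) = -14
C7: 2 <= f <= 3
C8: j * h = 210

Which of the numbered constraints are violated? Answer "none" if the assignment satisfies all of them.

Violated: 2.

C1: m * h = 12 * (-15) = -180  yes
C2: 2f - 5h = 2(2) - 5(-15) = 79, not 82  no
C3: j=-14, f=2, h=-15; 1 of them equals 2  yes
C4: 2m - 5j = 2(12) - 5(-14) = 94  yes
C5: 3g + 5f = 3(-6) + 5(2) = -8  yes
C6: min(-6, 3, -14) = -14  yes
C7: f = 2 lies in [2, 3]  yes
C8: j * h = -14 * (-15) = 210  yes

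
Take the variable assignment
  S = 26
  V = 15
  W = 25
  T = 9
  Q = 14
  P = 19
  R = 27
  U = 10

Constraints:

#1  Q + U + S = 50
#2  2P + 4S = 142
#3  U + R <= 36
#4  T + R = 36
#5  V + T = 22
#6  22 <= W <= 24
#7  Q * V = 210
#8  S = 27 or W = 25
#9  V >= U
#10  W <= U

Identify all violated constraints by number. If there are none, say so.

#1 Q + U + S = 14 + 10 + 26 = 50 — holds.
#2 2P + 4S = 2(19) + 4(26) = 142 — holds.
#3 U + R = 10 + 27 = 37; 37 > 36, bound 36 not met — does not hold.
#4 T + R = 9 + 27 = 36 — holds.
#5 V + T = 15 + 9 = 24, not 22 — does not hold.
#6 W = 25 is outside [22, 24] — does not hold.
#7 Q * V = 14 * 15 = 210 — holds.
#8 S = 26 ≠ 27, but W = 25 = 25 (second disjunct) — holds.
#9 V = 15, U = 10; 15 ≥ 10 — holds.
#10 W = 25, U = 10; 25 > 10 (want ≤) — does not hold.

Constraints 3, 5, 6, and 10 are violated.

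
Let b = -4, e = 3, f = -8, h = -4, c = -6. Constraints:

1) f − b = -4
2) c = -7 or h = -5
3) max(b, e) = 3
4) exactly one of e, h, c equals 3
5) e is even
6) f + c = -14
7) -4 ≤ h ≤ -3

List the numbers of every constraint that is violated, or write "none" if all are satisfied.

The assignment fails constraints 2, 5.

1) f − b = -8 − (-4) = -4  yes
2) c = -6 ≠ -7 and h = -4 ≠ -5; both disjuncts false  no
3) max(-4, 3) = 3  yes
4) e=3, h=-4, c=-6; 1 of them equals 3  yes
5) e = 3 is odd  no
6) f + c = -8 + (-6) = -14  yes
7) h = -4 lies in [-4, -3]  yes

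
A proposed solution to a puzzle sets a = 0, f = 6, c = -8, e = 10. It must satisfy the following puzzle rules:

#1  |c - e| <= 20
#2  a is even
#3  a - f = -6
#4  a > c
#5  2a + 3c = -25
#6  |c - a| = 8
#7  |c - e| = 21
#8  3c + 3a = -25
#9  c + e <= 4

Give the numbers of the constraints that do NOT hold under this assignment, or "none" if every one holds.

The assignment fails constraints 5, 7, and 8.

#1 |-8 - 10| = 18; 18 ≤ 20  true
#2 a = 0 is even  true
#3 a - f = 0 - 6 = -6  true
#4 a = 0, c = -8; 0 > -8  true
#5 2a + 3c = 2(0) + 3(-8) = -24, not -25  false
#6 |-8 - 0| = 8  true
#7 |-8 - 10| = 18, not 21  false
#8 3c + 3a = 3(-8) + 3(0) = -24, not -25  false
#9 c + e = -8 + 10 = 2; 2 ≤ 4  true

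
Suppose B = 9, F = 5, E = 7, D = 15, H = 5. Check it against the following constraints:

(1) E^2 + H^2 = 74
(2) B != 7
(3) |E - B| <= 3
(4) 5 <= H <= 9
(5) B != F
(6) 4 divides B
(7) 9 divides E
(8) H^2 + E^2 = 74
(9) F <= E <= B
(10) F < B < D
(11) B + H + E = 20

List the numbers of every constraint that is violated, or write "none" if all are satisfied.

(1) E^2 + H^2 = 7^2 + 5^2 = 49 + 25 = 74  OK
(2) B = 9, and 9 ≠ 7  OK
(3) |7 - 9| = 2; 2 ≤ 3  OK
(4) H = 5 lies in [5, 9]  OK
(5) B = 9, F = 5; distinct  OK
(6) 9 = 4*2 + 1, so 4 does not divide 9  FAIL
(7) 7 = 9*0 + 7, so 9 does not divide 7  FAIL
(8) H^2 + E^2 = 5^2 + 7^2 = 25 + 49 = 74  OK
(9) values 5 <= 7 <= 9  OK
(10) values 5 < 9 < 15  OK
(11) B + H + E = 9 + 5 + 7 = 21, not 20  FAIL

No — constraints 6, 7, 11 are not satisfied.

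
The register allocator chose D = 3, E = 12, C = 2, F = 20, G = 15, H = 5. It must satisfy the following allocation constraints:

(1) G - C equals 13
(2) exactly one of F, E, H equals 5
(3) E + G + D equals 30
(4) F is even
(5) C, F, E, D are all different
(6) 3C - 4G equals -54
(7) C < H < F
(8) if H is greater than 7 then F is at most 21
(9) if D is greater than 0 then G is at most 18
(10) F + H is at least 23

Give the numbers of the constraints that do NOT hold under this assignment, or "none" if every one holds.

(1) G - C = 15 - 2 = 13 — holds.
(2) F=20, E=12, H=5; 1 of them equals 5 — holds.
(3) E + G + D = 12 + 15 + 3 = 30 — holds.
(4) F = 20 is even — holds.
(5) values 2, 20, 12, 3 are pairwise distinct — holds.
(6) 3C - 4G = 3(2) - 4(15) = -54 — holds.
(7) values 2 < 5 < 20 — holds.
(8) H = 5, not > 7; antecedent false, conditional vacuously true — holds.
(9) D = 3 > 0, so we need G ≤ 18; G = 15 ≤ 18 — holds.
(10) F + H = 20 + 5 = 25; 25 ≥ 23 — holds.

All constraints are satisfied.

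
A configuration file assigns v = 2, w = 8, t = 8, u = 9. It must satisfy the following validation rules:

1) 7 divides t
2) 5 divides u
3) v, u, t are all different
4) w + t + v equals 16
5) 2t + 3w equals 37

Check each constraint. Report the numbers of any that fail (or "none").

Constraints 1, 2, 4, and 5 are violated.

1) 8 = 7*1 + 1, so 7 does not divide 8 — fails.
2) 9 = 5*1 + 4, so 5 does not divide 9 — fails.
3) values 2, 9, 8 are pairwise distinct — holds.
4) w + t + v = 8 + 8 + 2 = 18, not 16 — fails.
5) 2t + 3w = 2(8) + 3(8) = 40, not 37 — fails.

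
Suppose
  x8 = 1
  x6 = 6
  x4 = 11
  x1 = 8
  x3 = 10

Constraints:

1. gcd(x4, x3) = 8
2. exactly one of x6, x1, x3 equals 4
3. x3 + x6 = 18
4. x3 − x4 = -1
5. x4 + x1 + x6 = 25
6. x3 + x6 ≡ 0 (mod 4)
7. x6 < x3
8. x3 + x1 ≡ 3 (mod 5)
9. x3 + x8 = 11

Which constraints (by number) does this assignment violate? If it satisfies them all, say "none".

1. gcd(11, 10) = 1, not 8 — fails.
2. x6=6, x1=8, x3=10; 0 of them equal 4, not exactly one — fails.
3. x3 + x6 = 10 + 6 = 16, not 18 — fails.
4. x3 − x4 = 10 − 11 = -1 — holds.
5. x4 + x1 + x6 = 11 + 8 + 6 = 25 — holds.
6. x3 + x6 = 16; 16 mod 4 = 0 — holds.
7. x6 = 6, x3 = 10; 6 < 10 — holds.
8. x3 + x1 = 18; 18 mod 5 = 3 — holds.
9. x3 + x8 = 10 + 1 = 11 — holds.

No — constraints 1, 2, 3 are not satisfied.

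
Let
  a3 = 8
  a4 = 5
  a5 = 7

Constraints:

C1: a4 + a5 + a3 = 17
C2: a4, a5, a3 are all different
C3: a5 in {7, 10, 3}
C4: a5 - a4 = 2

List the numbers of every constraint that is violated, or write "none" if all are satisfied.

C1: a4 + a5 + a3 = 5 + 7 + 8 = 20, not 17  false
C2: values 5, 7, 8 are pairwise distinct  true
C3: a5 = 7 is in {7, 10, 3}  true
C4: a5 - a4 = 7 - 5 = 2  true

Violated: 1.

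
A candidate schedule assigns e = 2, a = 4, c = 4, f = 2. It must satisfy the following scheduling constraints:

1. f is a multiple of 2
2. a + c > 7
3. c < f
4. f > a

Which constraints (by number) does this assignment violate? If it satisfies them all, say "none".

1. 2 / 2 = 1, so 2 divides 2 — holds.
2. a + c = 4 + 4 = 8; 8 > 7 — holds.
3. c = 4, f = 2; 4 ≥ 2 (want <) — does not hold.
4. f = 2, a = 4; 2 ≤ 4 (want >) — does not hold.

Constraints 3 and 4 are violated.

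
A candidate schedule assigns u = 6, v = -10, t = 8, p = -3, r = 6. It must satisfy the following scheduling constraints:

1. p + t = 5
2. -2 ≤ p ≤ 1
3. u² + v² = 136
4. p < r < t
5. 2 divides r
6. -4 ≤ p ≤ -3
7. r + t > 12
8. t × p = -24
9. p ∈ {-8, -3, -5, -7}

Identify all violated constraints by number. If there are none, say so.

No — constraint 2 is not satisfied.

1. p + t = -3 + 8 = 5 — holds.
2. p = -3 is outside [-2, 1] — fails.
3. u² + v² = 6² + (-10)² = 36 + 100 = 136 — holds.
4. values -3 < 6 < 8 — holds.
5. 6 / 2 = 3, so 2 divides 6 — holds.
6. p = -3 lies in [-4, -3] — holds.
7. r + t = 6 + 8 = 14; 14 > 12 — holds.
8. t × p = 8 × (-3) = -24 — holds.
9. p = -3 is in {-8, -3, -5, -7} — holds.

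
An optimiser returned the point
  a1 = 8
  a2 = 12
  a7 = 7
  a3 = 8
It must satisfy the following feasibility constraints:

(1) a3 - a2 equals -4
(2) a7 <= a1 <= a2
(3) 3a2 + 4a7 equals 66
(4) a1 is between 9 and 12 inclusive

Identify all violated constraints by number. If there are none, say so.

(1) a3 - a2 = 8 - 12 = -4  true
(2) values 7 <= 8 <= 12  true
(3) 3a2 + 4a7 = 3(12) + 4(7) = 64, not 66  false
(4) a1 = 8 is outside [9, 12]  false

No — constraints 3 and 4 are not satisfied.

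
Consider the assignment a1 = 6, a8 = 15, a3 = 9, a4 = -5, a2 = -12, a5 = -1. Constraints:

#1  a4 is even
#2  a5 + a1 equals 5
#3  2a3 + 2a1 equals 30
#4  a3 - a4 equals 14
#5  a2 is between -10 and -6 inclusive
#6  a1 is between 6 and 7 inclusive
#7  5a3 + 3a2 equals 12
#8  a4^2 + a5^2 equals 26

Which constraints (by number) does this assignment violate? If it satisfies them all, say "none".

Violated: 1, 5, and 7.

#1 a4 = -5 is odd — violated.
#2 a5 + a1 = -1 + 6 = 5 — satisfied.
#3 2a3 + 2a1 = 2(9) + 2(6) = 30 — satisfied.
#4 a3 - a4 = 9 - (-5) = 14 — satisfied.
#5 a2 = -12 is outside [-10, -6] — violated.
#6 a1 = 6 lies in [6, 7] — satisfied.
#7 5a3 + 3a2 = 5(9) + 3(-12) = 9, not 12 — violated.
#8 a4^2 + a5^2 = (-5)^2 + (-1)^2 = 25 + 1 = 26 — satisfied.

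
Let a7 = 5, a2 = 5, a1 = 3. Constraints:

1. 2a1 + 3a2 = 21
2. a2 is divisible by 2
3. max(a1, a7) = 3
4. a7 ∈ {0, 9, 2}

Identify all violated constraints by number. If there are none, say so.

Constraints 2, 3, 4 are violated.

1. 2a1 + 3a2 = 2(3) + 3(5) = 21 — OK.
2. 5 = 2×2 + 1, so 2 does not divide 5 — violated.
3. max(3, 5) = 5, not 3 — violated.
4. a7 = 5 is not in {0, 9, 2} — violated.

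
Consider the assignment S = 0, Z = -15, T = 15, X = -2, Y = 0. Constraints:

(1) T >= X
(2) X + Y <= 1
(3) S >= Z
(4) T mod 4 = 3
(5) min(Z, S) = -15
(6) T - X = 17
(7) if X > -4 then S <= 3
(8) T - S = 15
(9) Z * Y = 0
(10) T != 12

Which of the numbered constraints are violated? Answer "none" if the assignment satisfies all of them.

Yes — all constraints hold.

(1) T = 15, X = -2; 15 ≥ -2 — satisfied.
(2) X + Y = -2 + 0 = -2; -2 ≤ 1 — satisfied.
(3) S = 0, Z = -15; 0 ≥ -15 — satisfied.
(4) 15 mod 4 = 3 — satisfied.
(5) min(-15, 0) = -15 — satisfied.
(6) T - X = 15 - (-2) = 17 — satisfied.
(7) X = -2 > -4, so we need S ≤ 3; S = 0 ≤ 3 — satisfied.
(8) T - S = 15 - 0 = 15 — satisfied.
(9) Z * Y = -15 * 0 = 0 — satisfied.
(10) T = 15, and 15 ≠ 12 — satisfied.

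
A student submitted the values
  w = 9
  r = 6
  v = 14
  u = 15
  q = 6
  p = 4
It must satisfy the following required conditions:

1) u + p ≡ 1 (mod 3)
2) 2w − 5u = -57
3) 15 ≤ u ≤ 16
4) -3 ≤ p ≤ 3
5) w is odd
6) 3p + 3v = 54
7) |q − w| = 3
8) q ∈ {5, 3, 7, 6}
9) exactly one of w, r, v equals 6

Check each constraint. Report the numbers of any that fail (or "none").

1) u + p = 19; 19 mod 3 = 1  ✓
2) 2w − 5u = 2(9) − 5(15) = -57  ✓
3) u = 15 lies in [15, 16]  ✓
4) p = 4 is outside [-3, 3]  ✗
5) w = 9 is odd  ✓
6) 3p + 3v = 3(4) + 3(14) = 54  ✓
7) |6 − 9| = 3  ✓
8) q = 6 is in {5, 3, 7, 6}  ✓
9) w=9, r=6, v=14; 1 of them equals 6  ✓

No — constraint 4 is not satisfied.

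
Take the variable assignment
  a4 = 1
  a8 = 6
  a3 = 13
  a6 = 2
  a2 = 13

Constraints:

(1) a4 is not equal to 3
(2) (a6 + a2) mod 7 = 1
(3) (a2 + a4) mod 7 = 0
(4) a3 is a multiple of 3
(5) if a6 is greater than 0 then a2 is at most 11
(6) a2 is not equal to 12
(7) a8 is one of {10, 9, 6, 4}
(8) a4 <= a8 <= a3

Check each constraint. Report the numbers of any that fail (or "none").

(1) a4 = 1, and 1 ≠ 3 — OK.
(2) a6 + a2 = 15; 15 mod 7 = 1 — OK.
(3) a2 + a4 = 14; 14 mod 7 = 0 — OK.
(4) 13 = 3*4 + 1, so 3 does not divide 13 — violated.
(5) a6 = 2 > 0, so we need a2 ≤ 11; but a2 = 13 > 11 — violated.
(6) a2 = 13, and 13 ≠ 12 — OK.
(7) a8 = 6 is in {10, 9, 6, 4} — OK.
(8) values 1 <= 6 <= 13 — OK.

Violated: 4 and 5.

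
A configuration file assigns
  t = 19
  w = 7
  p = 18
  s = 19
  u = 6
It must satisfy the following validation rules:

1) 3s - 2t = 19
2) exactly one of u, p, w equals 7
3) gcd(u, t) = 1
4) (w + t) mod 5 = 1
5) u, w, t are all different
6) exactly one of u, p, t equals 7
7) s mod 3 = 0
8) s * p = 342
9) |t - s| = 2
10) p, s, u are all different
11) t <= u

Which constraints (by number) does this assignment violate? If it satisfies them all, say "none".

Violated: 6, 7, 9, 11.

1) 3s - 2t = 3(19) - 2(19) = 19 — holds.
2) u=6, p=18, w=7; 1 of them equals 7 — holds.
3) gcd(6, 19) = 1 — holds.
4) w + t = 26; 26 mod 5 = 1 — holds.
5) values 6, 7, 19 are pairwise distinct — holds.
6) u=6, p=18, t=19; 0 of them equal 7, not exactly one — fails.
7) 19 mod 3 = 1, not 0 — fails.
8) s * p = 19 * 18 = 342 — holds.
9) |19 - 19| = 0, not 2 — fails.
10) values 18, 19, 6 are pairwise distinct — holds.
11) t = 19, u = 6; 19 > 6 (want ≤) — fails.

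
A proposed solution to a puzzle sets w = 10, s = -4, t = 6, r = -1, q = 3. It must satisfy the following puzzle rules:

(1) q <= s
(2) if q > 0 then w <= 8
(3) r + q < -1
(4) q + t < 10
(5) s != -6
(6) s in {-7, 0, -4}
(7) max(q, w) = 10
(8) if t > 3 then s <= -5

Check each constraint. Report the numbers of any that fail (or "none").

(1) q = 3, s = -4; 3 > -4 (want ≤) — violated.
(2) q = 3 > 0, so we need w ≤ 8; but w = 10 > 8 — violated.
(3) r + q = -1 + 3 = 2; 2 ≥ -1, bound -1 not met — violated.
(4) q + t = 3 + 6 = 9; 9 < 10 — OK.
(5) s = -4, and -4 ≠ -6 — OK.
(6) s = -4 is in {-7, 0, -4} — OK.
(7) max(3, 10) = 10 — OK.
(8) t = 6 > 3, so we need s ≤ -5; but s = -4 > -5 — violated.

No — constraints 1, 2, 3, 8 are not satisfied.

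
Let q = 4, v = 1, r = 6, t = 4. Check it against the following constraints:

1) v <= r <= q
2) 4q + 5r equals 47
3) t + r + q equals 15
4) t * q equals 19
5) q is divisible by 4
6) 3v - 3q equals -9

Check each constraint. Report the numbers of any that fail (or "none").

The assignment fails constraints 1, 2, 3, and 4.

1) values 1, 6, 4; r = 6 is not <= q = 4 — violated.
2) 4q + 5r = 4(4) + 5(6) = 46, not 47 — violated.
3) t + r + q = 4 + 6 + 4 = 14, not 15 — violated.
4) t * q = 4 * 4 = 16, not 19 — violated.
5) 4 / 4 = 1, so 4 divides 4 — OK.
6) 3v - 3q = 3(1) - 3(4) = -9 — OK.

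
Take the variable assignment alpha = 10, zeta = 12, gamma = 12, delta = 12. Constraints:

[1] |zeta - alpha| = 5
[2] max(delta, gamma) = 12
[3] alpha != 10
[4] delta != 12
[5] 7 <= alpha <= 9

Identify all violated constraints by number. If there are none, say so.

Constraints 1, 3, 4, and 5 do not hold.

[1] |12 - 10| = 2, not 5  false
[2] max(12, 12) = 12  true
[3] alpha = 10, but 10 is required to differ  false
[4] delta = 12, but 12 is required to differ  false
[5] alpha = 10 is outside [7, 9]  false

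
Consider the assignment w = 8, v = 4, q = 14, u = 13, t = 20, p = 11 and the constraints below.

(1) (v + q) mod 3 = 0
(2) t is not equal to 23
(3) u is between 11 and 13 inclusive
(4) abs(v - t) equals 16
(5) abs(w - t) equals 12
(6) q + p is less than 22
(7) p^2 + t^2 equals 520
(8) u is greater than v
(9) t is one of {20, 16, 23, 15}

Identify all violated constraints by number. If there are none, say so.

(1) v + q = 18; 18 mod 3 = 0 — satisfied.
(2) t = 20, and 20 ≠ 23 — satisfied.
(3) u = 13 lies in [11, 13] — satisfied.
(4) abs(4 - 20) = 16 — satisfied.
(5) abs(8 - 20) = 12 — satisfied.
(6) q + p = 14 + 11 = 25; 25 ≥ 22, bound 22 not met — violated.
(7) p^2 + t^2 = 11^2 + 20^2 = 121 + 400 = 521, not 520 — violated.
(8) u = 13, v = 4; 13 > 4 — satisfied.
(9) t = 20 is in {20, 16, 23, 15} — satisfied.

Violated: 6 and 7.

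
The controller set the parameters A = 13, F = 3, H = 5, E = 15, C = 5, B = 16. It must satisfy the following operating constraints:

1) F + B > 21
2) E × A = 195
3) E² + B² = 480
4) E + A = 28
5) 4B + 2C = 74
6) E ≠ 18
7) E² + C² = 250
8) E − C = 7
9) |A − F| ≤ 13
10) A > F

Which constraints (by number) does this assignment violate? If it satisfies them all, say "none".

1) F + B = 3 + 16 = 19; 19 ≤ 21, bound 21 not met — fails.
2) E × A = 15 × 13 = 195 — holds.
3) E² + B² = 15² + 16² = 225 + 256 = 481, not 480 — fails.
4) E + A = 15 + 13 = 28 — holds.
5) 4B + 2C = 4(16) + 2(5) = 74 — holds.
6) E = 15, and 15 ≠ 18 — holds.
7) E² + C² = 15² + 5² = 225 + 25 = 250 — holds.
8) E − C = 15 − 5 = 10, not 7 — fails.
9) |13 − 3| = 10; 10 ≤ 13 — holds.
10) A = 13, F = 3; 13 > 3 — holds.

The assignment fails constraints 1, 3, 8.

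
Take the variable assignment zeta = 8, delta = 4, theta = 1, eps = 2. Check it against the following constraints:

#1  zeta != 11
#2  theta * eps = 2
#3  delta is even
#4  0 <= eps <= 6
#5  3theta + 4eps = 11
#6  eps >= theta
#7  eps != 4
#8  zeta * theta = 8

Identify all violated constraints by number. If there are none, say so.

No violations.

#1 zeta = 8, and 8 ≠ 11 — OK.
#2 theta * eps = 1 * 2 = 2 — OK.
#3 delta = 4 is even — OK.
#4 eps = 2 lies in [0, 6] — OK.
#5 3theta + 4eps = 3(1) + 4(2) = 11 — OK.
#6 eps = 2, theta = 1; 2 ≥ 1 — OK.
#7 eps = 2, and 2 ≠ 4 — OK.
#8 zeta * theta = 8 * 1 = 8 — OK.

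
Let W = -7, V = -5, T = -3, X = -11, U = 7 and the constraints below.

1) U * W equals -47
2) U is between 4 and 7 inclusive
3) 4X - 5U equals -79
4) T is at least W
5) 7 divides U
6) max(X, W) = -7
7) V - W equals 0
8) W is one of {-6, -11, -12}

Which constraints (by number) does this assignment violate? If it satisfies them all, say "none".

1) U * W = 7 * (-7) = -49, not -47 — violated.
2) U = 7 lies in [4, 7] — satisfied.
3) 4X - 5U = 4(-11) - 5(7) = -79 — satisfied.
4) T = -3, W = -7; -3 ≥ -7 — satisfied.
5) 7 / 7 = 1, so 7 divides 7 — satisfied.
6) max(-11, -7) = -7 — satisfied.
7) V - W = -5 - (-7) = 2, not 0 — violated.
8) W = -7 is not in {-6, -11, -12} — violated.

Constraints 1, 7, 8 are violated.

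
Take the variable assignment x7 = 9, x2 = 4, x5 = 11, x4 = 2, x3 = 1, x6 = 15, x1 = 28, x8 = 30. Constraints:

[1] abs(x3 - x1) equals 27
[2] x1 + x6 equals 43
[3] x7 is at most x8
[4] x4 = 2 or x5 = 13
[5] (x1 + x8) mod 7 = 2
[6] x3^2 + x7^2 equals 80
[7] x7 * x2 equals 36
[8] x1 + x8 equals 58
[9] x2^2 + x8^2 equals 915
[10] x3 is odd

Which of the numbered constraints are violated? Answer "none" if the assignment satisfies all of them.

Constraints 6 and 9 are violated.

[1] abs(1 - 28) = 27  ✓
[2] x1 + x6 = 28 + 15 = 43  ✓
[3] x7 = 9, x8 = 30; 9 ≤ 30  ✓
[4] x4 = 2 = 2 (first disjunct)  ✓
[5] x1 + x8 = 58; 58 mod 7 = 2  ✓
[6] x3^2 + x7^2 = 1^2 + 9^2 = 1 + 81 = 82, not 80  ✗
[7] x7 * x2 = 9 * 4 = 36  ✓
[8] x1 + x8 = 28 + 30 = 58  ✓
[9] x2^2 + x8^2 = 4^2 + 30^2 = 16 + 900 = 916, not 915  ✗
[10] x3 = 1 is odd  ✓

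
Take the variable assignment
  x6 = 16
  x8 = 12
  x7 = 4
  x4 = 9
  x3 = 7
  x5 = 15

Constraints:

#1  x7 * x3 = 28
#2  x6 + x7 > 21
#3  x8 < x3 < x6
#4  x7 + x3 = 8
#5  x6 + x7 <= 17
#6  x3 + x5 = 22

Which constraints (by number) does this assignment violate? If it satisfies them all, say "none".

#1 x7 * x3 = 4 * 7 = 28  OK
#2 x6 + x7 = 16 + 4 = 20; 20 ≤ 21, bound 21 not met  FAIL
#3 values 12, 7, 16; x8 = 12 is not < x3 = 7  FAIL
#4 x7 + x3 = 4 + 7 = 11, not 8  FAIL
#5 x6 + x7 = 16 + 4 = 20; 20 > 17, bound 17 not met  FAIL
#6 x3 + x5 = 7 + 15 = 22  OK

Constraints 2, 3, 4, and 5 are violated.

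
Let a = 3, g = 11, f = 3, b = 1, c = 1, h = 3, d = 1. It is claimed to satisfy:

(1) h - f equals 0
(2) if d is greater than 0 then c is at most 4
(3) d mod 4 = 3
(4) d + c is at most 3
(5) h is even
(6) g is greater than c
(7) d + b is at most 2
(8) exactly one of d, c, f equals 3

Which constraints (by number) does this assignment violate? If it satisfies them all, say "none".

(1) h - f = 3 - 3 = 0 — satisfied.
(2) d = 1 > 0, so we need c ≤ 4; c = 1 ≤ 4 — satisfied.
(3) 1 mod 4 = 1, not 3 — violated.
(4) d + c = 1 + 1 = 2; 2 ≤ 3 — satisfied.
(5) h = 3 is odd — violated.
(6) g = 11, c = 1; 11 > 1 — satisfied.
(7) d + b = 1 + 1 = 2; 2 ≤ 2 — satisfied.
(8) d=1, c=1, f=3; 1 of them equals 3 — satisfied.

Constraints 3 and 5 are violated.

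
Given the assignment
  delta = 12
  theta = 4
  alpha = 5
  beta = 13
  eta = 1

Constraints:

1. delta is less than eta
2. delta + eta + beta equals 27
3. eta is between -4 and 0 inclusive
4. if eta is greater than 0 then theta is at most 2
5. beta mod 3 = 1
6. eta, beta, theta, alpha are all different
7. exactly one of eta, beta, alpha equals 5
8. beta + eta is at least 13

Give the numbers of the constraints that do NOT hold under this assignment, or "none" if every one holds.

The assignment fails constraints 1, 2, 3, 4.

1. delta = 12, eta = 1; 12 ≥ 1 (want <)  false
2. delta + eta + beta = 12 + 1 + 13 = 26, not 27  false
3. eta = 1 is outside [-4, 0]  false
4. eta = 1 > 0, so we need theta ≤ 2; but theta = 4 > 2  false
5. 13 mod 3 = 1  true
6. values 1, 13, 4, 5 are pairwise distinct  true
7. eta=1, beta=13, alpha=5; 1 of them equals 5  true
8. beta + eta = 13 + 1 = 14; 14 ≥ 13  true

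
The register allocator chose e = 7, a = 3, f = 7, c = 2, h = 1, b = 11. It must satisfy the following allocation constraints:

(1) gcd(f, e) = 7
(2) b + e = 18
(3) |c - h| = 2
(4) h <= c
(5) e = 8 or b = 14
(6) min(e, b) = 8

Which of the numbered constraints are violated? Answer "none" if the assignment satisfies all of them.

(1) gcd(7, 7) = 7  holds
(2) b + e = 11 + 7 = 18  holds
(3) |2 - 1| = 1, not 2  fails
(4) h = 1, c = 2; 1 ≤ 2  holds
(5) e = 7 ≠ 8 and b = 11 ≠ 14; both disjuncts false  fails
(6) min(7, 11) = 7, not 8  fails

Violated: 3, 5, 6.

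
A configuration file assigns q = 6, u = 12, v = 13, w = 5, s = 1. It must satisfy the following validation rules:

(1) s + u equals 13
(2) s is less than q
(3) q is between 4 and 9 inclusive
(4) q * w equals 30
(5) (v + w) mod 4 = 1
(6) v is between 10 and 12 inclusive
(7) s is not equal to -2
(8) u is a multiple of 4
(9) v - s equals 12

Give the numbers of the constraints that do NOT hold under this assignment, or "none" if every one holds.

(1) s + u = 1 + 12 = 13  OK
(2) s = 1, q = 6; 1 < 6  OK
(3) q = 6 lies in [4, 9]  OK
(4) q * w = 6 * 5 = 30  OK
(5) v + w = 18; 18 mod 4 = 2, not 1  FAIL
(6) v = 13 is outside [10, 12]  FAIL
(7) s = 1, and 1 ≠ -2  OK
(8) 12 / 4 = 3, so 4 divides 12  OK
(9) v - s = 13 - 1 = 12  OK

The assignment fails constraints 5 and 6.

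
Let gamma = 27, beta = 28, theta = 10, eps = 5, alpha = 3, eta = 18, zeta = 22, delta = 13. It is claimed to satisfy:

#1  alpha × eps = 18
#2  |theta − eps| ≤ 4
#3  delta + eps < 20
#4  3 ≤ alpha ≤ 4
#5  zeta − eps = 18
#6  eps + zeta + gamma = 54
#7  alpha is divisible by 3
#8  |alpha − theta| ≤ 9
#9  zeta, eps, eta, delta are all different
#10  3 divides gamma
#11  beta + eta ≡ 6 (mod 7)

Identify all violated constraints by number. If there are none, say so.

No — constraints 1, 2, 5, and 11 are not satisfied.

#1 alpha × eps = 3 × 5 = 15, not 18  no
#2 |10 − 5| = 5; 5 > 4, exceeds bound 4  no
#3 delta + eps = 13 + 5 = 18; 18 < 20  yes
#4 alpha = 3 lies in [3, 4]  yes
#5 zeta − eps = 22 − 5 = 17, not 18  no
#6 eps + zeta + gamma = 5 + 22 + 27 = 54  yes
#7 3 / 3 = 1, so 3 divides 3  yes
#8 |3 − 10| = 7; 7 ≤ 9  yes
#9 values 22, 5, 18, 13 are pairwise distinct  yes
#10 27 / 3 = 9, so 3 divides 27  yes
#11 beta + eta = 46; 46 mod 7 = 4, not 6  no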